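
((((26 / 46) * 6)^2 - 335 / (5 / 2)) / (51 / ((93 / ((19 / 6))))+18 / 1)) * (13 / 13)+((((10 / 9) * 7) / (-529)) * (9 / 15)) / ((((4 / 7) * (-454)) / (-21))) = -10945539329 / 1763298772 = -6.21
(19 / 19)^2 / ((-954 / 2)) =-1 / 477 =-0.00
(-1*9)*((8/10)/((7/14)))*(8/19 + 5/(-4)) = 1134/95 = 11.94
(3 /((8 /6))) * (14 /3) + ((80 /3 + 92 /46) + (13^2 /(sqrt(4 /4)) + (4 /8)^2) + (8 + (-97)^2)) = 115505 /12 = 9625.42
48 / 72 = 2 / 3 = 0.67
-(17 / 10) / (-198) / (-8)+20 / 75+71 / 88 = 16987 / 15840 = 1.07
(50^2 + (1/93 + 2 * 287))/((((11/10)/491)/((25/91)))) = 2699395250/7161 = 376957.86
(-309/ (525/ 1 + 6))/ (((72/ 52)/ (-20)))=13390/ 1593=8.41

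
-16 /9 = -1.78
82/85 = 0.96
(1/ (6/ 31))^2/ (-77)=-961/ 2772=-0.35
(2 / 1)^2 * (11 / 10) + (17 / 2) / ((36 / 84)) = 727 / 30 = 24.23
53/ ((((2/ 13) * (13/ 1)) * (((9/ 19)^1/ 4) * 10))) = 1007/ 45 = 22.38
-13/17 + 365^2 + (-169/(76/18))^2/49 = 160288366369/1202852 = 133256.93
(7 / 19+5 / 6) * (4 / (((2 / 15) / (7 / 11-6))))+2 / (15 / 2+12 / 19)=-12472351 / 64581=-193.13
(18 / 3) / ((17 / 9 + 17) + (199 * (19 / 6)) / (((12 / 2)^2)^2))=46656 / 150661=0.31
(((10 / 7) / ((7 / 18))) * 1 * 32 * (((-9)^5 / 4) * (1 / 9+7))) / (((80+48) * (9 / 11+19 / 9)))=-46766808 / 1421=-32911.19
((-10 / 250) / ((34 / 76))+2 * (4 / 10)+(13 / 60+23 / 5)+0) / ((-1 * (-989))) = 28189 / 5043900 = 0.01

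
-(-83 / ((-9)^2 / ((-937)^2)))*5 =364357135 / 81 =4498236.23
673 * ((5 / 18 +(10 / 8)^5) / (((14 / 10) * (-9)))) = -177.84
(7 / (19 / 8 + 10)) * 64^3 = 14680064 / 99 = 148283.47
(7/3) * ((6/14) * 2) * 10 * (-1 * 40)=-800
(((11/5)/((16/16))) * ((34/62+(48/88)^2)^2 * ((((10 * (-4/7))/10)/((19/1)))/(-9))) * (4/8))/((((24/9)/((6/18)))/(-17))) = -9008147/1611654660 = -0.01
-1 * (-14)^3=2744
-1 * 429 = -429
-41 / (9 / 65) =-2665 / 9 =-296.11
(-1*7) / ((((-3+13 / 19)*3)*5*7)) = 19 / 660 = 0.03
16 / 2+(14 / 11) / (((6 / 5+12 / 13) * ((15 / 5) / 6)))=9.20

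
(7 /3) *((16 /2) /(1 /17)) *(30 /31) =9520 /31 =307.10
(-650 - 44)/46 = -15.09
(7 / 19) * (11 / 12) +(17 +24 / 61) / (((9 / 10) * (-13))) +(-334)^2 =60508689895 / 542412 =111554.85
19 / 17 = 1.12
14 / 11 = 1.27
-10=-10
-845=-845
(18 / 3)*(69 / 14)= 207 / 7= 29.57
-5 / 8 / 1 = -5 / 8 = -0.62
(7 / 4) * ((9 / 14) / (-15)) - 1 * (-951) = 38037 / 40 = 950.92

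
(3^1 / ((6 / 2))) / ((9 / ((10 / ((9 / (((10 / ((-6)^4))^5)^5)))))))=1490116119384765625 / 788551695697095146683333987590710572354624279563268193527889687954325504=0.00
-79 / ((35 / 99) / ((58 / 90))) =-25201 / 175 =-144.01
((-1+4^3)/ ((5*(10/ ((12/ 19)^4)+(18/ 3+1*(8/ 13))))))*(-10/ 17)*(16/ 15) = -90574848/ 795813605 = -0.11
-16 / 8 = -2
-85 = -85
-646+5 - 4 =-645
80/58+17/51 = 149/87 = 1.71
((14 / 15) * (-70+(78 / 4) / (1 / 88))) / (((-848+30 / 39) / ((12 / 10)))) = -299572 / 137675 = -2.18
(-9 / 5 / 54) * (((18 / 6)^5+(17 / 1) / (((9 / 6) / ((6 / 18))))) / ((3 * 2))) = -2221 / 1620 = -1.37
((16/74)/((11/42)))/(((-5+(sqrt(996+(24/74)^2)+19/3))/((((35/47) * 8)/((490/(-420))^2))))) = 0.11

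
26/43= 0.60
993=993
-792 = -792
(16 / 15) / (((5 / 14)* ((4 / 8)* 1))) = 448 / 75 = 5.97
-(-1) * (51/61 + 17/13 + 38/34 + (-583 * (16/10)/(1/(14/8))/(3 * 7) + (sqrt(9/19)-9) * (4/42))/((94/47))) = -36.00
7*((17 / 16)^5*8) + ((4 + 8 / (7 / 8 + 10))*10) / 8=932194993 / 11403264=81.75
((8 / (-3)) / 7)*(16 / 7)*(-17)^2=-36992 / 147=-251.65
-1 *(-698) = 698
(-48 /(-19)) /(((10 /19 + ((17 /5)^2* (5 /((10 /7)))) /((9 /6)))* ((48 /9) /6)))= 4050 /39187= 0.10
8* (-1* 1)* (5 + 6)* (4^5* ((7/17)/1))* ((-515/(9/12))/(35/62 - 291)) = -7323975680/83487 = -87725.94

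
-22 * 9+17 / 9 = -1765 / 9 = -196.11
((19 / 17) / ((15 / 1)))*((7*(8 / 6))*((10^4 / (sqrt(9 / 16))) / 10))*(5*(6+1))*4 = 59584000 / 459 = 129812.64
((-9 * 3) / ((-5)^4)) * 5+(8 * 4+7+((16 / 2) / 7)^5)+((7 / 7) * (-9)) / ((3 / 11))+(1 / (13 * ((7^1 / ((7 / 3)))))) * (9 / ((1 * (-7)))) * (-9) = 219320368 / 27311375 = 8.03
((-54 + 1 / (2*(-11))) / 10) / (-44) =1189 / 9680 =0.12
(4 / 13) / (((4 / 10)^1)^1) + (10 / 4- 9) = -149 / 26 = -5.73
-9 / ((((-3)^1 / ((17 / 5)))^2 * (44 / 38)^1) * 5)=-5491 / 2750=-2.00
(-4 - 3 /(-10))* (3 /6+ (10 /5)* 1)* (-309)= 11433 /4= 2858.25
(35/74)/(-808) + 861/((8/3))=19305307/59792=322.87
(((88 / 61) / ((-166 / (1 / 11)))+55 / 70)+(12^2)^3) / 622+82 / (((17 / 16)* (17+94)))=399446250490123 / 83195195748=4801.31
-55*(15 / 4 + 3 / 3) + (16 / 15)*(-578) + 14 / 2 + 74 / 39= -677731 / 780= -868.89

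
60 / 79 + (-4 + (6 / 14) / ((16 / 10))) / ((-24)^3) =46465151 / 61157376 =0.76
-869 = -869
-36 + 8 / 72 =-323 / 9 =-35.89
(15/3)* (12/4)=15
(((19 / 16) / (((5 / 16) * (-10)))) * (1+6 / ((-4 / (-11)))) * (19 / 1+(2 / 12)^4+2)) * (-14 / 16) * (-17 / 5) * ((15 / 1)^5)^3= -93149968837247314453125 / 512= -181933532885248661041.26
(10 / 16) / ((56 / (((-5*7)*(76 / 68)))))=-0.44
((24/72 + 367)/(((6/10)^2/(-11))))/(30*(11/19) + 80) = -115159/999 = -115.27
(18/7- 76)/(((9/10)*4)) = -1285/63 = -20.40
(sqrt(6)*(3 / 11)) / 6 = sqrt(6) / 22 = 0.11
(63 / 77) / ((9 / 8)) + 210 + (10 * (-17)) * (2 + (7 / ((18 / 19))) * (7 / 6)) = -1594.74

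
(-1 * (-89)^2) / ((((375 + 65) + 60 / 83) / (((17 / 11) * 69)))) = -771180639 / 402380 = -1916.55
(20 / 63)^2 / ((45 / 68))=5440 / 35721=0.15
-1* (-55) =55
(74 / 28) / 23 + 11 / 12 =1993 / 1932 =1.03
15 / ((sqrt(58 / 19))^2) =285 / 58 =4.91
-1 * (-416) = 416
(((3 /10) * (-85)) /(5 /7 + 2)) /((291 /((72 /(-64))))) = 1071 /29488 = 0.04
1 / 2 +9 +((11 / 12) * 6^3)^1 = 415 / 2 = 207.50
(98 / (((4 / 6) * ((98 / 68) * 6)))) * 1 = 17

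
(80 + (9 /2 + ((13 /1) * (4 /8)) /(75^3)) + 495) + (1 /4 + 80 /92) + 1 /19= 428209464487 /737437500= 580.67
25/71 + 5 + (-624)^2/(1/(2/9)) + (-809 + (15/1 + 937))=6154021/71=86676.35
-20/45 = -4/9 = -0.44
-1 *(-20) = 20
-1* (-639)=639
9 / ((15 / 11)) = 33 / 5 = 6.60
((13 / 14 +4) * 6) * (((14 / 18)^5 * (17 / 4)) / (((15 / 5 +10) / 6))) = 16.51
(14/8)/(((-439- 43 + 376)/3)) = -21/424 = -0.05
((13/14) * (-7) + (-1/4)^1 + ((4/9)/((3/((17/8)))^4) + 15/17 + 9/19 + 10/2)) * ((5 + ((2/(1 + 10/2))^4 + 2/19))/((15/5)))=-133920221677/278310691584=-0.48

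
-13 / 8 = -1.62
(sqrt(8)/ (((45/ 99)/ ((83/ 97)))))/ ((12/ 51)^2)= 263857* sqrt(2)/ 3880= 96.17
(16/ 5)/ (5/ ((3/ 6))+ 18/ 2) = 16/ 95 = 0.17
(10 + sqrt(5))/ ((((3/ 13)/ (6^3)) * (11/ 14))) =13104 * sqrt(5)/ 11 + 131040/ 11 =14576.49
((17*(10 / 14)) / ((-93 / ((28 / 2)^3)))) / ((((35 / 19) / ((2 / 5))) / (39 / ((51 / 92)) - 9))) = -2219504 / 465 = -4773.13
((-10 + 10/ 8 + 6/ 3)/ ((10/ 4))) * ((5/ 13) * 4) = -54/ 13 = -4.15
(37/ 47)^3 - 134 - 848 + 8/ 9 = -916301213/ 934407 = -980.62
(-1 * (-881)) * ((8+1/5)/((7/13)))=469573/35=13416.37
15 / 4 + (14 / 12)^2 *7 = 13.28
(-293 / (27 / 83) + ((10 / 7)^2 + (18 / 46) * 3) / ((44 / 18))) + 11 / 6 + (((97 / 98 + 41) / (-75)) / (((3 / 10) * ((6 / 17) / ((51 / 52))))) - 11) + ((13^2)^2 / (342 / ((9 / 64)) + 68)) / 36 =-39746240363287 / 43513470000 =-913.42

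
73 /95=0.77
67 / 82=0.82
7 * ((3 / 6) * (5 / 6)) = 35 / 12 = 2.92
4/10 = 2/5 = 0.40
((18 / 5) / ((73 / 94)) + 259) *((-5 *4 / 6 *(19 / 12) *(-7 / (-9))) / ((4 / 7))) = -89587337 / 47304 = -1893.86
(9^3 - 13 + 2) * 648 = 465264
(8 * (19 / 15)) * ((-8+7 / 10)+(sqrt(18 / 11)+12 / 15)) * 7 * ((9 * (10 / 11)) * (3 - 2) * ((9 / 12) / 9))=-3458 / 11+1596 * sqrt(22) / 121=-252.50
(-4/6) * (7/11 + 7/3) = -196/99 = -1.98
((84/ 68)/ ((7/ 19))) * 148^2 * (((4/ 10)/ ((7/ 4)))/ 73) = 9988224/ 43435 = 229.96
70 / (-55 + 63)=35 / 4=8.75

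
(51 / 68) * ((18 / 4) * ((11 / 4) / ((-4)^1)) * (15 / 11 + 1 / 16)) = -3.31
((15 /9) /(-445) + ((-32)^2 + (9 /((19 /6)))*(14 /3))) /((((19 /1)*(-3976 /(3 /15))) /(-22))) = 57882187 /958086780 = 0.06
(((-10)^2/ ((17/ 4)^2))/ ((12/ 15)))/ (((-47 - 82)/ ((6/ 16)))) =-250/ 12427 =-0.02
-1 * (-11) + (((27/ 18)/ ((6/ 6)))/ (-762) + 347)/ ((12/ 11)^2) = 22133947/ 73152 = 302.57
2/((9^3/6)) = 4/243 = 0.02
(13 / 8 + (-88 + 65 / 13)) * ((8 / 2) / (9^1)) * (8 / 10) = -434 / 15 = -28.93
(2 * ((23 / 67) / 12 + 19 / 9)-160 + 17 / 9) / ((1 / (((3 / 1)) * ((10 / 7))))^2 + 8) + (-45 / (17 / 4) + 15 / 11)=-233856775 / 8256611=-28.32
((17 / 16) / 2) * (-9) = -153 / 32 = -4.78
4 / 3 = 1.33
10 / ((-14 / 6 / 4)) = -120 / 7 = -17.14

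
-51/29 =-1.76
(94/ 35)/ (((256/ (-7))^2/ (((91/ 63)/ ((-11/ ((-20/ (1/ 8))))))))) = 4277/ 101376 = 0.04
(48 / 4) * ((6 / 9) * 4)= 32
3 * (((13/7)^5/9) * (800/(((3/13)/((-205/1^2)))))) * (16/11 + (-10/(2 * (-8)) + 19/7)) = -292198123028500/11647251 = -25087303.69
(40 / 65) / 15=8 / 195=0.04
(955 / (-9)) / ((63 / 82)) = -78310 / 567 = -138.11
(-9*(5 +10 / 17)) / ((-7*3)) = 285 / 119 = 2.39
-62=-62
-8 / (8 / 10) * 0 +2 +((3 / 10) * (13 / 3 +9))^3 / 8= 10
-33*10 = -330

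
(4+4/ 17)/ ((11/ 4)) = 288/ 187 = 1.54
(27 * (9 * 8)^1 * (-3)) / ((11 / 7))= -40824 / 11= -3711.27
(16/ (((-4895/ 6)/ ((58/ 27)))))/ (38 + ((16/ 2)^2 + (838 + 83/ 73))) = -135488/ 3026710665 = -0.00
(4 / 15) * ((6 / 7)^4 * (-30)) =-10368 / 2401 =-4.32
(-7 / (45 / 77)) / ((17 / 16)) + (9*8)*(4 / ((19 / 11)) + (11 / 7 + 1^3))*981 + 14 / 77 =386326968578 / 1119195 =345182.89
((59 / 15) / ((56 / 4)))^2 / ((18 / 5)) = 3481 / 158760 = 0.02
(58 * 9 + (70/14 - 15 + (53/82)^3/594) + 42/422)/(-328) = -35388749516423/22666491467136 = -1.56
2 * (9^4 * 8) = 104976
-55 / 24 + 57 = 1313 / 24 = 54.71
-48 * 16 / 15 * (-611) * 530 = 16580096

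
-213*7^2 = -10437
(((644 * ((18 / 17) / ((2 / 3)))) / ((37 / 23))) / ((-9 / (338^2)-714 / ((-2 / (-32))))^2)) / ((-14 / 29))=-0.00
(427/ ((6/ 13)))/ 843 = 5551/ 5058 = 1.10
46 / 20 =23 / 10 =2.30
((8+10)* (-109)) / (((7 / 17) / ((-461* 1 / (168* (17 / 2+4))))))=2562699 / 2450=1046.00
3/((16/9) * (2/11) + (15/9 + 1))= 297/296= 1.00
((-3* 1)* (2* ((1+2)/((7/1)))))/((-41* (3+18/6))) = 3/287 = 0.01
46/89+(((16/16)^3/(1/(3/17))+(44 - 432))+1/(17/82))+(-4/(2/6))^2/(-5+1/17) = -256443/623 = -411.63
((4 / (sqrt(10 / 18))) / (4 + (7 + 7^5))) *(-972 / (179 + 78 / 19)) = -36936 *sqrt(5) / 48758185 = -0.00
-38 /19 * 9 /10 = -9 /5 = -1.80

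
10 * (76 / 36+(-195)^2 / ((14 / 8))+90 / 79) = 1081592770 / 4977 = 217318.22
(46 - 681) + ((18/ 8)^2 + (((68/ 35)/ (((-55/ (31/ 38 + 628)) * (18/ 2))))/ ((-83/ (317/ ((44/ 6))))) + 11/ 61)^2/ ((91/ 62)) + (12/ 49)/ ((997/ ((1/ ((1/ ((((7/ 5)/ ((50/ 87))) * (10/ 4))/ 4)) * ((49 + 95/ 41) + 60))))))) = -6170227737466451004991398057/ 9817796645380897111038100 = -628.47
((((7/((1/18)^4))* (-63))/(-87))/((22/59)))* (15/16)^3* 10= 960247456875/81664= 11758516.08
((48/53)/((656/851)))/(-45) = -851/32595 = -0.03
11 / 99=1 / 9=0.11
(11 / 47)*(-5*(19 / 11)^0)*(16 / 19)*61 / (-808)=6710 / 90193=0.07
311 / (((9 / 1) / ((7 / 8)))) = 2177 / 72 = 30.24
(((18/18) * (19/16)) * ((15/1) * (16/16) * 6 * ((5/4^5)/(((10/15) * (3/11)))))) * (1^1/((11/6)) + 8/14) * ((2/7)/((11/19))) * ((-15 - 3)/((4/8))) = -31434075/551936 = -56.95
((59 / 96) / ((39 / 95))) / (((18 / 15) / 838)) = 1045.45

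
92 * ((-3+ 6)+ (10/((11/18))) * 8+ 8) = 143612/11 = 13055.64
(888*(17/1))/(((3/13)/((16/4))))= 261664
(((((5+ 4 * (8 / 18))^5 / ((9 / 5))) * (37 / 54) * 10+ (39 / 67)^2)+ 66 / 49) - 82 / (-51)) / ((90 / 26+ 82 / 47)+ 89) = 89253036413807548451 / 154420237903708602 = 577.99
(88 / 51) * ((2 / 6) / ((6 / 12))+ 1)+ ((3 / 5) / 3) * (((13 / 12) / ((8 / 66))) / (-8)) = 259721 / 97920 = 2.65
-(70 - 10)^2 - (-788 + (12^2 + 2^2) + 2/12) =-2960.17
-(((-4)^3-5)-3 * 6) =87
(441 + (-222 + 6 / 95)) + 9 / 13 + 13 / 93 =25256069 / 114855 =219.90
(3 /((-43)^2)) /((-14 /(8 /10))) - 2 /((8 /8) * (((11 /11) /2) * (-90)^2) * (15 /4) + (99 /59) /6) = -13012844 /57989752485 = -0.00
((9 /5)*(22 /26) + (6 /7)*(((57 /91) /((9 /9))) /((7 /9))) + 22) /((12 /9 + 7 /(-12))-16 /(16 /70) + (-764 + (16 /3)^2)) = -19434132 /645953035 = -0.03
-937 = -937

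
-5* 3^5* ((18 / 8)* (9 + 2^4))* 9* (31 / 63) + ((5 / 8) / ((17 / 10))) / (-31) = -2233063775 / 7378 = -302665.19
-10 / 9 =-1.11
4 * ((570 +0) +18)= 2352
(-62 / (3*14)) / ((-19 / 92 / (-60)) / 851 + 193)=-48541040 / 6346349653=-0.01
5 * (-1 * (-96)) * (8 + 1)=4320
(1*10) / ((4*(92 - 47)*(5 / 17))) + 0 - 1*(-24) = 24.19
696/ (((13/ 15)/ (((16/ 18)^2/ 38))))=37120/ 2223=16.70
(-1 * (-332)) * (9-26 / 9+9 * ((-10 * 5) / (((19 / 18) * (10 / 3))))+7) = -6516496 / 171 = -38108.16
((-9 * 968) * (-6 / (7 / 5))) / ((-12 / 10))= -217800 / 7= -31114.29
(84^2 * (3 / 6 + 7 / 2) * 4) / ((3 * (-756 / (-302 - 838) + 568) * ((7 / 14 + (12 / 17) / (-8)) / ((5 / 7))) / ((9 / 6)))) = 9302400 / 54023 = 172.19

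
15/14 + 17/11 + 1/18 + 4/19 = 2.88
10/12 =0.83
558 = 558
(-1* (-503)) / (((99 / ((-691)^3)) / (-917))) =152184864813121 / 99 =1537220856698.19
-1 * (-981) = 981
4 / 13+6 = 82 / 13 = 6.31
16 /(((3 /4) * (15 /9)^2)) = 192 /25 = 7.68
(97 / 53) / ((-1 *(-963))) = 97 / 51039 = 0.00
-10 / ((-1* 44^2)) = 5 / 968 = 0.01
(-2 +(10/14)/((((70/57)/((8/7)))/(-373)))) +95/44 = -3739535/15092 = -247.78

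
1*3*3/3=3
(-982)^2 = 964324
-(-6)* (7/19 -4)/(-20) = 207/190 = 1.09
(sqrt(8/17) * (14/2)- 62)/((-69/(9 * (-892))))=-6654.87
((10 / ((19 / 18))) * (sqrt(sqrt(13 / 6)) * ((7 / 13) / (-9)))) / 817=-70 * 13^(1 / 4) * 6^(3 / 4) / 605397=-0.00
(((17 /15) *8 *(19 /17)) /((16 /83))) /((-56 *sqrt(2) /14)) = -1577 *sqrt(2) /240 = -9.29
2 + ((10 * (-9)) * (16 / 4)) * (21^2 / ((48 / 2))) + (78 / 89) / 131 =-77100889 / 11659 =-6612.99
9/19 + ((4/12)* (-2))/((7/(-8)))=493/399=1.24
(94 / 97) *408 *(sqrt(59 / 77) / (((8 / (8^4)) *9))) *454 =2971615232 *sqrt(4543) / 22407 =8938820.78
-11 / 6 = -1.83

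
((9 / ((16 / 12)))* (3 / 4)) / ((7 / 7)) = 5.06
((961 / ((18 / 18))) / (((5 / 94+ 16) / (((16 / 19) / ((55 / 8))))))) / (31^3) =0.00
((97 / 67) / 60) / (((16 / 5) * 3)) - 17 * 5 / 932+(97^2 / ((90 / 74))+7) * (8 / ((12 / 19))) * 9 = 39687476140093 / 44959680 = 882734.84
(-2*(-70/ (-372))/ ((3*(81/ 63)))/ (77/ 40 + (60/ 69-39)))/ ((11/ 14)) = 3155600/ 920027889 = 0.00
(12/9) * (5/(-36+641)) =4/363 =0.01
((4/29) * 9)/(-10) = -18/145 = -0.12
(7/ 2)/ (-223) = -7/ 446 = -0.02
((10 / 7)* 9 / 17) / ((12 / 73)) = 1095 / 238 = 4.60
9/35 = 0.26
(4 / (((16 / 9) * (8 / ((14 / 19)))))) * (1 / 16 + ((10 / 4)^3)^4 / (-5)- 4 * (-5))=-3070994787 / 1245184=-2466.30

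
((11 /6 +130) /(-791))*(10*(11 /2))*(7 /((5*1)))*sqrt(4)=-77 /3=-25.67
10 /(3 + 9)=5 /6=0.83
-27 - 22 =-49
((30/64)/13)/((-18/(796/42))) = -995/26208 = -0.04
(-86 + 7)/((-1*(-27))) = -79/27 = -2.93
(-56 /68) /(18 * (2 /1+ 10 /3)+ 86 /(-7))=-49 /4981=-0.01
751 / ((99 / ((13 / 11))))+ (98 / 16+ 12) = 27.09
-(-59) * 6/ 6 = 59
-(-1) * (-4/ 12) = -1/ 3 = -0.33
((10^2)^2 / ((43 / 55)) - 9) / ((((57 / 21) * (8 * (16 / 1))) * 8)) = 4.60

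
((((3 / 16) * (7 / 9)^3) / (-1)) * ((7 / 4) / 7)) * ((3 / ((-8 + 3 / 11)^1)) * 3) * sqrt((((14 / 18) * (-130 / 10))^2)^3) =2843223383 / 107075520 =26.55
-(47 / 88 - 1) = 41 / 88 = 0.47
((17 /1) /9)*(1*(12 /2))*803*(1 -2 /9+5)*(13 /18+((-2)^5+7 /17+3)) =-356053412 /243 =-1465240.38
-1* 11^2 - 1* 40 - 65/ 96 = -15521/ 96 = -161.68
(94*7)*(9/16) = 2961/8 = 370.12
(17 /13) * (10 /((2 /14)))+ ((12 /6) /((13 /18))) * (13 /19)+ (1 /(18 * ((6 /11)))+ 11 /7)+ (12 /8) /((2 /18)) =20280305 /186732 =108.61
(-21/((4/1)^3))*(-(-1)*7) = -2.30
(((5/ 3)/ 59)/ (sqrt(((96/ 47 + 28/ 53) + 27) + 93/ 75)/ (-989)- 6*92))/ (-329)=0.00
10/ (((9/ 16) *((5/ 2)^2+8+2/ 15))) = 3200/ 2589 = 1.24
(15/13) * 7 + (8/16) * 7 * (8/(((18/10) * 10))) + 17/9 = 1348/117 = 11.52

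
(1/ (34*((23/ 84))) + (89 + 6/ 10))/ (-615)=-175378/ 1202325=-0.15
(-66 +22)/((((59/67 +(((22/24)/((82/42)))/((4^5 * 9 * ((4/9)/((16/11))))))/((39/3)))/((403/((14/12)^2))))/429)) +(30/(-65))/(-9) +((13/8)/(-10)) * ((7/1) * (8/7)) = -3905567754464266691/615383984670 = -6346554.11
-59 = -59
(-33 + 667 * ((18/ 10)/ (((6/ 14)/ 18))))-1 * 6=251931/ 5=50386.20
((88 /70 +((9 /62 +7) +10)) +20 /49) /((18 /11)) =3143041 /273420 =11.50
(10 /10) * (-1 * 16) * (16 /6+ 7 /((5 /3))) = -1648 /15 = -109.87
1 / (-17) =-1 / 17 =-0.06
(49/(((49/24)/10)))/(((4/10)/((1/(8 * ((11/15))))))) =1125/11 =102.27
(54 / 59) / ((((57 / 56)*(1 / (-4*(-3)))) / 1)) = 12096 / 1121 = 10.79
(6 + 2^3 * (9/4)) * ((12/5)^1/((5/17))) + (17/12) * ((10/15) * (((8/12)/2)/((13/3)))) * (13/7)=617321/3150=195.97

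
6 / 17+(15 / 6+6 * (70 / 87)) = 7573 / 986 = 7.68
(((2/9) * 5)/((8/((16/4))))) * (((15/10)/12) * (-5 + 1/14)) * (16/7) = -115/147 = -0.78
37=37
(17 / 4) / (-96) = -0.04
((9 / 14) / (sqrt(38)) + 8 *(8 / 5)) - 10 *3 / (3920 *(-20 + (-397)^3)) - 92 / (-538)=9 *sqrt(38) / 532 + 142637047145937 / 10996608300440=13.08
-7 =-7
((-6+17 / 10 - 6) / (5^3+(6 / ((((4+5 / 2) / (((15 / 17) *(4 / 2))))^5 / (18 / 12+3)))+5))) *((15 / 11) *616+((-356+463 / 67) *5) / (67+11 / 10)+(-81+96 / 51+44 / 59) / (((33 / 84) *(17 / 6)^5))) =-11115333953347172415146501 / 172553305333672032414150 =-64.42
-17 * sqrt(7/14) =-17 * sqrt(2)/2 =-12.02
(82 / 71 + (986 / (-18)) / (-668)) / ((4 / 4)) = 527987 / 426852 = 1.24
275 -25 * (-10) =525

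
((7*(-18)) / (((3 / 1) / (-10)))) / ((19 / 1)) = 22.11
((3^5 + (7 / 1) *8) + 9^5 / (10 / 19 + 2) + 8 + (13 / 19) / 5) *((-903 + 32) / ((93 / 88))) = -114954955401 / 5890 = -19516970.36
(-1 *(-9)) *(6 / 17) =54 / 17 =3.18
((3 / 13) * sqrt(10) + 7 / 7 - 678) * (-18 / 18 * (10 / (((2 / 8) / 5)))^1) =135400 - 600 * sqrt(10) / 13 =135254.05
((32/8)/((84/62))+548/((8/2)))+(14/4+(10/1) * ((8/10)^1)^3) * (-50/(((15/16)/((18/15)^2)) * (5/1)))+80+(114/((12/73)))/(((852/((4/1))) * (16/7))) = 884397817/9940000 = 88.97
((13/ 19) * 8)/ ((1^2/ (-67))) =-6968/ 19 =-366.74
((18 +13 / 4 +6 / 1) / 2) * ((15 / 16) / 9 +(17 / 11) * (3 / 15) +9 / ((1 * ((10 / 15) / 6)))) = 23427479 / 21120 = 1109.26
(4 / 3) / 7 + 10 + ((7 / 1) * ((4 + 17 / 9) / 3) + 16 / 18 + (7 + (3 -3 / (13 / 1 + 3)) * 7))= 155759 / 3024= 51.51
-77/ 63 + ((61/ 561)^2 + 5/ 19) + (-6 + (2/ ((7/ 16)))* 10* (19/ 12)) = 2738917283/ 41857893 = 65.43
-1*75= -75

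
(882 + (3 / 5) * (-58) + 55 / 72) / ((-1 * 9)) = -94.22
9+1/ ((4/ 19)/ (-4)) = -10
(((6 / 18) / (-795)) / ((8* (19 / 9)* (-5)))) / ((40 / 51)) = 51 / 8056000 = 0.00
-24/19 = -1.26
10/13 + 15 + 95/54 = 12305/702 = 17.53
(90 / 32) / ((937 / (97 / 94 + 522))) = 2212425 / 1409248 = 1.57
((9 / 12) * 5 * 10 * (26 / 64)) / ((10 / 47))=9165 / 128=71.60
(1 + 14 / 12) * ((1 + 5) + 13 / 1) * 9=741 / 2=370.50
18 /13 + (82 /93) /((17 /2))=30590 /20553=1.49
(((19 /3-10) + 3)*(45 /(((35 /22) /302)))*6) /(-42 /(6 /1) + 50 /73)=17460432 /3227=5410.73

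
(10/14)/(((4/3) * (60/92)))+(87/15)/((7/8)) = 149/20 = 7.45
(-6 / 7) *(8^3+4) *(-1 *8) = 24768 / 7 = 3538.29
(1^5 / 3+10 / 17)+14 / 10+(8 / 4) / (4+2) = 677 / 255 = 2.65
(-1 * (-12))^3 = 1728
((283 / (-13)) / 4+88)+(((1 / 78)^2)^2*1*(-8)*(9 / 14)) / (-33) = 4902136990 / 59378319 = 82.56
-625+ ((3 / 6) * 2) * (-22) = -647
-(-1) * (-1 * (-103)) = 103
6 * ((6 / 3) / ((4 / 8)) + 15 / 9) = 34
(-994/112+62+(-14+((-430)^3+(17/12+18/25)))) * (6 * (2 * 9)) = -429337577187/50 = -8586751543.74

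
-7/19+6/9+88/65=6121/3705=1.65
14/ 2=7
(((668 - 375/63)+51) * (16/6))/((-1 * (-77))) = 119792/4851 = 24.69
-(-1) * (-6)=-6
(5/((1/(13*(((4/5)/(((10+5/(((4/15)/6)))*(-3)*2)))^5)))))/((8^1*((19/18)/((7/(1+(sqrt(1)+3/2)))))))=-0.00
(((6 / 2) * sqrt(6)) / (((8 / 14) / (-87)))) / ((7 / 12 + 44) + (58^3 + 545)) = -5481 * sqrt(6) / 2348419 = -0.01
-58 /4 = -29 /2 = -14.50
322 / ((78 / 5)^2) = 4025 / 3042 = 1.32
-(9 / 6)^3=-27 / 8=-3.38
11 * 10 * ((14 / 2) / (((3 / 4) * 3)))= 3080 / 9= 342.22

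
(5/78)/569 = 5/44382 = 0.00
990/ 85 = 198/ 17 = 11.65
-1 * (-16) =16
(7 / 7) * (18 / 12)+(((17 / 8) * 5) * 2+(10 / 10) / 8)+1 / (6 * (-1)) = 545 / 24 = 22.71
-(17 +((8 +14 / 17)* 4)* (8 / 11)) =-7979 / 187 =-42.67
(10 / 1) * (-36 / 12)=-30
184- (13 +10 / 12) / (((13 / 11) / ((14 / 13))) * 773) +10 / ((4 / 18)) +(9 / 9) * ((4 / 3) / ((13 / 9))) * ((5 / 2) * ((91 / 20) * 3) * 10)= 213193193 / 391911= 543.98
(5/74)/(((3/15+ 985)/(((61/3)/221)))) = 1525/241679412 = 0.00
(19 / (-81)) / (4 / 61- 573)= 0.00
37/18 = 2.06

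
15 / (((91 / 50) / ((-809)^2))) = 490860750 / 91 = 5394074.18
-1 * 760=-760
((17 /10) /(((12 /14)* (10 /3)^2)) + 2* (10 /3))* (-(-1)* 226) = 4641023 /3000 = 1547.01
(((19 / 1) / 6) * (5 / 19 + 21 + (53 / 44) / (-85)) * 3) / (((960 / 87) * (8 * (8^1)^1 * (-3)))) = -43788637 / 459571200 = -0.10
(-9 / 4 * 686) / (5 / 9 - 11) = 27783 / 188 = 147.78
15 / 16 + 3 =63 / 16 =3.94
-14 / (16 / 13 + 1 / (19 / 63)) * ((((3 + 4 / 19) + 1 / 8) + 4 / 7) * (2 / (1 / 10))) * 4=-1080820 / 1123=-962.44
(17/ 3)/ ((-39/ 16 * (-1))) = 2.32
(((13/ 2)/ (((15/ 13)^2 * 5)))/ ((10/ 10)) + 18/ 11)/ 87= 64667/ 2153250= 0.03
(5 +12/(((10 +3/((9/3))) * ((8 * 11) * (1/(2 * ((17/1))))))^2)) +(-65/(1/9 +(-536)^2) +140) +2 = 4452391923087/30285377012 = 147.01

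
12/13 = 0.92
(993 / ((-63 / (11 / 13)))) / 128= -3641 / 34944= -0.10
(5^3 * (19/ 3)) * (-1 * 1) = -2375/ 3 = -791.67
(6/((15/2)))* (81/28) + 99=3546/35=101.31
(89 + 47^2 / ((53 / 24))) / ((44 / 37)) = 2136121 / 2332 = 916.00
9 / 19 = 0.47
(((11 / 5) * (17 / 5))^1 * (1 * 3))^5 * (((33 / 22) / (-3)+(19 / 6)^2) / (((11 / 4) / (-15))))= -577556514020871 / 1953125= -295708935.18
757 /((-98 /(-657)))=497349 /98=5074.99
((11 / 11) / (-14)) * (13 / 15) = -13 / 210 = -0.06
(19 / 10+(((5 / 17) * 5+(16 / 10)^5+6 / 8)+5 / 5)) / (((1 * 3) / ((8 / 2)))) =3316349 / 159375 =20.81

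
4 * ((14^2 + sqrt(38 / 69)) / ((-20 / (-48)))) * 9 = 144 * sqrt(2622) / 115 + 84672 / 5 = 16998.52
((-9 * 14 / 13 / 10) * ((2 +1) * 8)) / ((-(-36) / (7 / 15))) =-98 / 325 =-0.30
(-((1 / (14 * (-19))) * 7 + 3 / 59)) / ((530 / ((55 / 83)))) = -605 / 19725116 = -0.00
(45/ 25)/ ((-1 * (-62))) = 9/ 310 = 0.03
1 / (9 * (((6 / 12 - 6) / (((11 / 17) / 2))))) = -1 / 153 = -0.01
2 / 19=0.11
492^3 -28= 119095460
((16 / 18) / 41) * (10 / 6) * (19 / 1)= 0.69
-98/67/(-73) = 98/4891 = 0.02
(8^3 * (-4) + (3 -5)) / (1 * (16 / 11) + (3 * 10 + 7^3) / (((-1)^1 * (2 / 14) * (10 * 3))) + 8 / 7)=4735500 / 195047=24.28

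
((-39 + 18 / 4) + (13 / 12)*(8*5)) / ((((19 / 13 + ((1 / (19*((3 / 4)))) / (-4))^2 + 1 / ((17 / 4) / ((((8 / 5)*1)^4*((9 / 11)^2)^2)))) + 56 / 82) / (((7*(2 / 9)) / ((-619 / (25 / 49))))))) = -39659749663015625 / 9930268782113703492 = -0.00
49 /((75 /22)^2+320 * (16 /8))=3388 /45055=0.08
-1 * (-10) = 10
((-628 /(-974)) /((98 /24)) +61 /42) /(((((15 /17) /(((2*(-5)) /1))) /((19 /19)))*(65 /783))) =-340993803 /1551095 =-219.84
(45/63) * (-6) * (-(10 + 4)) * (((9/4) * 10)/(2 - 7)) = -270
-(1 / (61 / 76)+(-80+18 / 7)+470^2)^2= -8890937889732900 / 182329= -48763158300.29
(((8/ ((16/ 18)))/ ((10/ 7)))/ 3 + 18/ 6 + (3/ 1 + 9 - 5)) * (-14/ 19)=-847/ 95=-8.92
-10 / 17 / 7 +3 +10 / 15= 1279 / 357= 3.58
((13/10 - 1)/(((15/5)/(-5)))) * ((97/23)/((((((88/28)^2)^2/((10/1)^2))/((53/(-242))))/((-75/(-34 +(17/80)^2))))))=3085885250000/2951510975611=1.05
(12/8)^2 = 9/4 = 2.25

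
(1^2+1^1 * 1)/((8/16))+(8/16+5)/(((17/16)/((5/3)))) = 644/51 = 12.63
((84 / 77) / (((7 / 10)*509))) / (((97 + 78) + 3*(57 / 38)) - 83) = 240 / 7564249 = 0.00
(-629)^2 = 395641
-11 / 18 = -0.61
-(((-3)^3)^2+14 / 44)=-16045 / 22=-729.32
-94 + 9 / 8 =-743 / 8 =-92.88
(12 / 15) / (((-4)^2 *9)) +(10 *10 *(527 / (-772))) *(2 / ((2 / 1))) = -2371307 / 34740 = -68.26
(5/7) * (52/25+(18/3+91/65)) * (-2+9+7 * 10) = 2607/5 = 521.40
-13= -13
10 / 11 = 0.91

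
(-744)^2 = 553536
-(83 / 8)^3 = -571787 / 512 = -1116.77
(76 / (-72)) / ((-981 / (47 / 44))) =893 / 776952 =0.00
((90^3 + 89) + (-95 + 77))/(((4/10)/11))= 40098905/2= 20049452.50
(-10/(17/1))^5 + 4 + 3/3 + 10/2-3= 9838999/1419857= 6.93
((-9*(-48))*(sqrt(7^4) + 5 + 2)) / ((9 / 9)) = 24192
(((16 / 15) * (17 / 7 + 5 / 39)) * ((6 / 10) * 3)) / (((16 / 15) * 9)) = 0.51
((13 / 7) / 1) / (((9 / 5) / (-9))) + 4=-37 / 7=-5.29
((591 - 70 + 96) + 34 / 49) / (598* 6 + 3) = 59 / 343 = 0.17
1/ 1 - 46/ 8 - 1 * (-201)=196.25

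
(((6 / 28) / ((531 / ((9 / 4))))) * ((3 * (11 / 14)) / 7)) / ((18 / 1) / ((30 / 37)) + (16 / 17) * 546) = 935 / 1639358896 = 0.00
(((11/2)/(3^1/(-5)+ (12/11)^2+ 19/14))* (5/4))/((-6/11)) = -2562175/395832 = -6.47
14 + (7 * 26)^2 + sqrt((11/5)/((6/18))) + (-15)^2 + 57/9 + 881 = sqrt(165)/5 + 102751/3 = 34252.90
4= 4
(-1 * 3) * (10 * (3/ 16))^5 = -2278125/ 32768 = -69.52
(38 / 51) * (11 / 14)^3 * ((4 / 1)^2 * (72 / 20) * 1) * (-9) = -5462424 / 29155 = -187.36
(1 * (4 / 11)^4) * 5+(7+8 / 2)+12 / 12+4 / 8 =368585 / 29282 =12.59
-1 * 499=-499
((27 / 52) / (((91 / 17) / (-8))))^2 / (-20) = -210681 / 6997445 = -0.03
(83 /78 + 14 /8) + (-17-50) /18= -425 /468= -0.91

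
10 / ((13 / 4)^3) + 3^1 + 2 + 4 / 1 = 20413 / 2197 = 9.29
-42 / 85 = -0.49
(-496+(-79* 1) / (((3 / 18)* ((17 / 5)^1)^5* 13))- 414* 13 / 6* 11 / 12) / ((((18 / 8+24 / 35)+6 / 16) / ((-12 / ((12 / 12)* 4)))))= 6813499174510 / 5703565569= 1194.60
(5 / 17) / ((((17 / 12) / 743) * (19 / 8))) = 356640 / 5491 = 64.95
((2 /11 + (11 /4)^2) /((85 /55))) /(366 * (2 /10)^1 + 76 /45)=12267 /183328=0.07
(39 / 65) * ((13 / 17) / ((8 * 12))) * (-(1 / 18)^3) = -0.00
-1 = -1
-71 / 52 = -1.37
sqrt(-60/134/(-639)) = 0.03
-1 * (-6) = 6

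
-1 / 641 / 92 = -1 / 58972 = -0.00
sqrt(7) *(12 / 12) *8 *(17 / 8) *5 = 85 *sqrt(7) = 224.89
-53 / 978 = -0.05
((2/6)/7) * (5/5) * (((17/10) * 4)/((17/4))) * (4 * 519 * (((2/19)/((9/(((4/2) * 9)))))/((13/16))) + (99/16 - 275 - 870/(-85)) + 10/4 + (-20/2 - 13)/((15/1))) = 282475523/13226850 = 21.36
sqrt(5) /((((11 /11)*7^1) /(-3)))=-3*sqrt(5) /7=-0.96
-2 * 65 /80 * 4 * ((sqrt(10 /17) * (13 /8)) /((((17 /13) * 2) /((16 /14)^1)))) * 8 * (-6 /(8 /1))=6591 * sqrt(170) /4046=21.24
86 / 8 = 43 / 4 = 10.75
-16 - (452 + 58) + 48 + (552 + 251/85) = 6541/85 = 76.95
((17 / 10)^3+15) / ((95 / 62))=617303 / 47500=13.00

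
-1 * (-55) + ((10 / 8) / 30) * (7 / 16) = 21127 / 384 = 55.02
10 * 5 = 50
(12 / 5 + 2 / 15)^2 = 1444 / 225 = 6.42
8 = 8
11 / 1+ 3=14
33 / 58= 0.57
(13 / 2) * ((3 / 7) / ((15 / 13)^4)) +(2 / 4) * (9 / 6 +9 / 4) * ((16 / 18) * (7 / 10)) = 323459 / 118125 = 2.74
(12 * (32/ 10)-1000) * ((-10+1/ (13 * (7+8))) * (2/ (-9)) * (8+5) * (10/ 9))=-37483168/ 1215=-30850.34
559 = 559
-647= -647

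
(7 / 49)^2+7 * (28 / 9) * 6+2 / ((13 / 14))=253859 / 1911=132.84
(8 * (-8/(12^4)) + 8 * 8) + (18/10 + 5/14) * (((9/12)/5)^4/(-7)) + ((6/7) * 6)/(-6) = 400961809289/6350400000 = 63.14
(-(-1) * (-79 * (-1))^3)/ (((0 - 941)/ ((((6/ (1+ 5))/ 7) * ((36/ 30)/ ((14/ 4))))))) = -5916468/ 230545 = -25.66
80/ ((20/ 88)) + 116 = 468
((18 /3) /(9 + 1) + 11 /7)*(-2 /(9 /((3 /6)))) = -76 /315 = -0.24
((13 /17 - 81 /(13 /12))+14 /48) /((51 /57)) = -7428487 /90168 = -82.38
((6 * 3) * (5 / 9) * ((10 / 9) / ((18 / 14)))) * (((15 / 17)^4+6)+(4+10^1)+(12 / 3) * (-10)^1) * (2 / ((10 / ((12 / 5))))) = -181417040 / 2255067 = -80.45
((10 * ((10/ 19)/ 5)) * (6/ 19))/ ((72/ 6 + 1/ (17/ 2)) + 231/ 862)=1758480/ 65521139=0.03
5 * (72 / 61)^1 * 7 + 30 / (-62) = 77205 / 1891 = 40.83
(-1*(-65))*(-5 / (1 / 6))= -1950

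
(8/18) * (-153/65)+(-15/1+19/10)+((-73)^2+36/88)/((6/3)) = 2650.56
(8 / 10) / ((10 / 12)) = 24 / 25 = 0.96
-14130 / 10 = -1413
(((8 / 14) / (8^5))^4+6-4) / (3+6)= 2402920601181457977 / 10813142705316560896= 0.22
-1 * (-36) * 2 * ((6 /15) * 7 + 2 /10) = 216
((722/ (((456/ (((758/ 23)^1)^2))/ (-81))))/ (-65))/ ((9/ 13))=3095.48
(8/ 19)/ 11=8/ 209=0.04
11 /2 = 5.50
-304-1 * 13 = -317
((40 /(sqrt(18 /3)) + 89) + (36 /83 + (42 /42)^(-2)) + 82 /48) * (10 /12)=50 * sqrt(6) /9 + 917735 /11952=90.39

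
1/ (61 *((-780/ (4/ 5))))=-0.00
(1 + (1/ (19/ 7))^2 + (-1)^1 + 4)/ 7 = 1493/ 2527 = 0.59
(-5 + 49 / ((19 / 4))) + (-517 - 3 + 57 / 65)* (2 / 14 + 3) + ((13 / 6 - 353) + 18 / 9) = -102445699 / 51870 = -1975.05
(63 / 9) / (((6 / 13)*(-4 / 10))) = -455 / 12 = -37.92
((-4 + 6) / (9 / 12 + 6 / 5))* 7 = 280 / 39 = 7.18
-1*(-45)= 45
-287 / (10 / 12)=-1722 / 5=-344.40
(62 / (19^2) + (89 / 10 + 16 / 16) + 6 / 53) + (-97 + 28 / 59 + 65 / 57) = -2885337001 / 33865410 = -85.20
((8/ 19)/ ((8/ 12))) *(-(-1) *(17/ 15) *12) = 816/ 95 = 8.59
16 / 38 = 8 / 19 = 0.42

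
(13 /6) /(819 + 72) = 13 /5346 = 0.00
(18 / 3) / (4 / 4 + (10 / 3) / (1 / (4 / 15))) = 54 / 17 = 3.18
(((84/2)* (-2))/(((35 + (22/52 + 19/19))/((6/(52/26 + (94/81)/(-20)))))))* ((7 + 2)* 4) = -256.51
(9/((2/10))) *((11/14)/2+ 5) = 6795/28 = 242.68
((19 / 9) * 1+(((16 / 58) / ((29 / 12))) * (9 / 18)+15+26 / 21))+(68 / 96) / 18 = 46910639 / 2543184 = 18.45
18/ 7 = 2.57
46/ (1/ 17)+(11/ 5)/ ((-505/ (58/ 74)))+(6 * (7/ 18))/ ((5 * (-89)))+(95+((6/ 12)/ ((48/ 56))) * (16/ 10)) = 7299790039/ 8314825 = 877.92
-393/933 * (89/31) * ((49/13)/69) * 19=-1.26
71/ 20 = 3.55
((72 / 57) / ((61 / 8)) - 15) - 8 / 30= -262531 / 17385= -15.10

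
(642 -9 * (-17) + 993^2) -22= 986822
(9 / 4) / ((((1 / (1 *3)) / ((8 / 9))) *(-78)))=-1 / 13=-0.08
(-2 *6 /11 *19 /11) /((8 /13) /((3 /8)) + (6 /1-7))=-8892 /3025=-2.94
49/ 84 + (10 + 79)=1075/ 12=89.58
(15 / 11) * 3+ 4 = 89 / 11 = 8.09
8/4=2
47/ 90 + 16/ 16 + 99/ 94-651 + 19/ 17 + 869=7970974/ 35955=221.69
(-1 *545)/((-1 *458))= 545/458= 1.19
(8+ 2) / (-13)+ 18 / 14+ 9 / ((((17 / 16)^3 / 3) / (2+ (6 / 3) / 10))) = 50.04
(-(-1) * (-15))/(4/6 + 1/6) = -18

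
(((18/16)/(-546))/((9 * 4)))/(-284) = 1/4962048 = 0.00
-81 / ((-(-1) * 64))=-81 / 64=-1.27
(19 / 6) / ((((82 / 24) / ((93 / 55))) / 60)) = 42408 / 451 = 94.03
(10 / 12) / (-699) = -5 / 4194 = -0.00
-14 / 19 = -0.74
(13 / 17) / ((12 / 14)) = 91 / 102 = 0.89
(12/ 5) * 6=72/ 5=14.40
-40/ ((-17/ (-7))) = -280/ 17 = -16.47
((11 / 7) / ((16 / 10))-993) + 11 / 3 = -166043 / 168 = -988.35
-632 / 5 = -126.40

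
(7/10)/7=1/10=0.10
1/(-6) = -1/6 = -0.17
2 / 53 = 0.04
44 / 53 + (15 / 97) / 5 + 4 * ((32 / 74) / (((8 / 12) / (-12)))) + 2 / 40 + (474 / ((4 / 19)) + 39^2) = 14236890207 / 3804340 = 3742.28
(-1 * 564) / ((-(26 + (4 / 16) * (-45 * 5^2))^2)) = 9024 / 1042441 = 0.01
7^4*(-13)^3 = -5274997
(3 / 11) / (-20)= -3 / 220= -0.01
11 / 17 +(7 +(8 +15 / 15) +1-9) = 8.65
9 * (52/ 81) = 52/ 9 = 5.78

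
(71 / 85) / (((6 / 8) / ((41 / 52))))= 2911 / 3315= 0.88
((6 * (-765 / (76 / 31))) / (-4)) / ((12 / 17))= 403155 / 608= 663.08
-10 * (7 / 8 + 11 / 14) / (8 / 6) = -1395 / 112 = -12.46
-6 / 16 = -3 / 8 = -0.38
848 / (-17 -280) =-848 / 297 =-2.86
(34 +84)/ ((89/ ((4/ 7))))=0.76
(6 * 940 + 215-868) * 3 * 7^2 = 733089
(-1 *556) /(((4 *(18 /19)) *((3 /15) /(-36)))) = 26410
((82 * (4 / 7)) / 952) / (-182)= -41 / 151606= -0.00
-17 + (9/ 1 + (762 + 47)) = 801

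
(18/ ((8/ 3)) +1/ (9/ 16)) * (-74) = -11359/ 18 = -631.06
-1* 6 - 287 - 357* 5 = -2078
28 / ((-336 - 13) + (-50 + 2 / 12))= -168 / 2393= -0.07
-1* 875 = -875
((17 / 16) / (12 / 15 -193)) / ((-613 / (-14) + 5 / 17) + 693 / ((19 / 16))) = -192185 / 21820642824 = -0.00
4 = 4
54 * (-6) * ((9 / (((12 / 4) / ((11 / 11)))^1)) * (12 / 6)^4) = -15552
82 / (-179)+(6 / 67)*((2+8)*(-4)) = -48454 / 11993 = -4.04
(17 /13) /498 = 17 /6474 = 0.00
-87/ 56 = -1.55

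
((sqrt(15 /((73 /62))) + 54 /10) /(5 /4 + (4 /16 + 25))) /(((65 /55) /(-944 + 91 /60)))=-5598351 /34450-622039 * sqrt(67890) /1508910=-269.92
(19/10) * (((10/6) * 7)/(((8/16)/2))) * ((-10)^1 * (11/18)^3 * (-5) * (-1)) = -4425575/4374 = -1011.79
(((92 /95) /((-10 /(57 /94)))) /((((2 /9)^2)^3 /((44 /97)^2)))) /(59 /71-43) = 105009021513 /44133855400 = 2.38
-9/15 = -0.60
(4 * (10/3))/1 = 40/3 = 13.33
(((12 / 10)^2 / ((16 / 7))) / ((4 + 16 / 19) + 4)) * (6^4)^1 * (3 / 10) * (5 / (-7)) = -13851 / 700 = -19.79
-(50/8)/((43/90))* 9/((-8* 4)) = 10125/2752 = 3.68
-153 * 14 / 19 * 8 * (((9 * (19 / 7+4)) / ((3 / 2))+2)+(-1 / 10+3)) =-3871512 / 95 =-40752.76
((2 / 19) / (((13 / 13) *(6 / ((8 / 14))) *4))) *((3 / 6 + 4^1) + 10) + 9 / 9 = 827 / 798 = 1.04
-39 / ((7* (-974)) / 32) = 624 / 3409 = 0.18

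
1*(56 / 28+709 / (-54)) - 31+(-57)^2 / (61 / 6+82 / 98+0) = 44221499 / 174690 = 253.14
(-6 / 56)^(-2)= 784 / 9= 87.11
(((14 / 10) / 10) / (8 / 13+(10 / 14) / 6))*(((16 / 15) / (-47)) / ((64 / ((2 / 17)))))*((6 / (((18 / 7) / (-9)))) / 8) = 13377 / 640798000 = 0.00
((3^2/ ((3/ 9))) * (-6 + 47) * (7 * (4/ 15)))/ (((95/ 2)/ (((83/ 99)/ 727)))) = 190568/ 3798575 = 0.05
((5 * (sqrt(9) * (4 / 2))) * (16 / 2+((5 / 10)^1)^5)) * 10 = 2409.38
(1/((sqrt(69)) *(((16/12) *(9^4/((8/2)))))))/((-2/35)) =-35 *sqrt(69)/301806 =-0.00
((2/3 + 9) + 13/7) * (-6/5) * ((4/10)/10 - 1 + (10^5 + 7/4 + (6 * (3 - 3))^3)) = -1210009559/875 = -1382868.07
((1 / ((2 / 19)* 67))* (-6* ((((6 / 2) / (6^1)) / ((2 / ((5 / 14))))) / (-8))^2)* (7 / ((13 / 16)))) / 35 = -285 / 10925824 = -0.00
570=570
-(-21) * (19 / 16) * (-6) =-1197 / 8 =-149.62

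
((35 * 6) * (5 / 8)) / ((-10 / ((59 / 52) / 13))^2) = 73101 / 7311616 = 0.01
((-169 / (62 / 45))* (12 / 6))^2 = 57836025 / 961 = 60183.17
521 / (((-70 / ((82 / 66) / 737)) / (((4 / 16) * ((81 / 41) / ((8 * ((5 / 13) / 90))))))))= -0.18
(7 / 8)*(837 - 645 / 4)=591.28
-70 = -70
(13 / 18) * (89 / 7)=1157 / 126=9.18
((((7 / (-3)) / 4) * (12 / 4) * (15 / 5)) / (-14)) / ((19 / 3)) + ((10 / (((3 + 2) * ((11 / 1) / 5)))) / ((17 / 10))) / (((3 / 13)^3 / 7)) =233806241 / 767448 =304.65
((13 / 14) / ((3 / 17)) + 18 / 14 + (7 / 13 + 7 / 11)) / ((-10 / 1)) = -46381 / 60060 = -0.77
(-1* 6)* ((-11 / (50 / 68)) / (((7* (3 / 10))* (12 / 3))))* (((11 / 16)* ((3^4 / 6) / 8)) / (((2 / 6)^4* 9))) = 499851 / 4480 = 111.57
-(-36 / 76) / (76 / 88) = 198 / 361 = 0.55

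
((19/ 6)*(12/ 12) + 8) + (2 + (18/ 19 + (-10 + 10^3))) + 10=115609/ 114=1014.11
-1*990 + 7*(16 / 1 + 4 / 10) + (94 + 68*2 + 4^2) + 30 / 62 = -628.72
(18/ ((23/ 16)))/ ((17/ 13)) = 3744/ 391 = 9.58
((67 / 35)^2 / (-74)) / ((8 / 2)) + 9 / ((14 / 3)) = 694811 / 362600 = 1.92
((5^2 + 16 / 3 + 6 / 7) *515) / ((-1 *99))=-162.25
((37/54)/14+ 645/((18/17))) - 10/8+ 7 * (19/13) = 3037817/4914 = 618.20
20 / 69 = 0.29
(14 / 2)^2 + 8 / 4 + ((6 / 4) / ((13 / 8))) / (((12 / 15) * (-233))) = 154464 / 3029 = 51.00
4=4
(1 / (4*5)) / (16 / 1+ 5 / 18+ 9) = 9 / 4550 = 0.00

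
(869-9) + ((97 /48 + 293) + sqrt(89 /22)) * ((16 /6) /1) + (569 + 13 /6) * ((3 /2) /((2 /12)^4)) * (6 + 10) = 4 * sqrt(1958) /33 + 319809865 /18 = 17767220.09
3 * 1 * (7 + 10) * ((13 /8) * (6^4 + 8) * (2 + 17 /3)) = 828529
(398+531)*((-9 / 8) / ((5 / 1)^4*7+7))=-8361 / 35056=-0.24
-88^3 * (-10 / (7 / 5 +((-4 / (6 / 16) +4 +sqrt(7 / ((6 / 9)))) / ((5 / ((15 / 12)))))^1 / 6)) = 1982265753600 / 321707 -36799488000 * sqrt(42) / 321707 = 5420391.27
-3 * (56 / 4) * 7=-294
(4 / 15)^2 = 16 / 225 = 0.07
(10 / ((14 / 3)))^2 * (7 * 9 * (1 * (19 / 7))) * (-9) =-346275 / 49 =-7066.84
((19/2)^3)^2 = 47045881/64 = 735091.89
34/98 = 17/49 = 0.35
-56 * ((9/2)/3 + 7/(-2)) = 112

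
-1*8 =-8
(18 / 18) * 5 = 5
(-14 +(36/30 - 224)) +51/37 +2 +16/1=-40223/185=-217.42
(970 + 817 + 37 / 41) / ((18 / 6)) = 595.97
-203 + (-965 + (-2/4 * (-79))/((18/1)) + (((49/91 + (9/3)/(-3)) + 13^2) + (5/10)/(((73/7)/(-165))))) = -34340903/34164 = -1005.18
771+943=1714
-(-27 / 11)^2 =-729 / 121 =-6.02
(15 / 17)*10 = 150 / 17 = 8.82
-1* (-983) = 983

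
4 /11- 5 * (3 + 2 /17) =-2847 /187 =-15.22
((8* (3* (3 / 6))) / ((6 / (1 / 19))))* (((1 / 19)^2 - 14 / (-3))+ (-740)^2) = 1186111714 / 20577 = 57642.60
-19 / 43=-0.44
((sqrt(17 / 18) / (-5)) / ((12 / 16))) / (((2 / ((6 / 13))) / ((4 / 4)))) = -2 * sqrt(34) / 195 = -0.06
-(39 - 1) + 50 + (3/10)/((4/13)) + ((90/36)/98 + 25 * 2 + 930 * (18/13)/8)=5706553/25480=223.96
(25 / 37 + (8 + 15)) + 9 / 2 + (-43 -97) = -8275 / 74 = -111.82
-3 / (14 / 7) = -3 / 2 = -1.50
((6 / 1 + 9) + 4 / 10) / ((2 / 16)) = 616 / 5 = 123.20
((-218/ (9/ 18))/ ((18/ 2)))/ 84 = -109/ 189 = -0.58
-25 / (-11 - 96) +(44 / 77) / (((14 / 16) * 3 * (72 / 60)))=19585 / 47187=0.42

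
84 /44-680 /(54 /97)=-362213 /297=-1219.57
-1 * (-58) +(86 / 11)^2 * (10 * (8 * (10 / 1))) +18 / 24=23695635 / 484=48957.92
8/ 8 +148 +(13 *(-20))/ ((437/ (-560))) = 482.18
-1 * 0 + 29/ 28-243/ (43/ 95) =-645133/ 1204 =-535.82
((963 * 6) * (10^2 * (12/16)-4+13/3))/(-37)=-435276/37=-11764.22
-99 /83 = -1.19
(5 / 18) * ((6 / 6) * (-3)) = -5 / 6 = -0.83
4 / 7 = 0.57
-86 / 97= -0.89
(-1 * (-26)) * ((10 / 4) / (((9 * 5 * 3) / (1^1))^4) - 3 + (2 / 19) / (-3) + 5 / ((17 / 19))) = 66.38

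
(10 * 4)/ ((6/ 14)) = 280/ 3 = 93.33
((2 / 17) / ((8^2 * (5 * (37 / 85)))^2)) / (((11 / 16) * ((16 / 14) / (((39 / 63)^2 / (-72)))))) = -2873 / 69947006976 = -0.00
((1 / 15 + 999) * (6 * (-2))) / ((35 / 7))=-59944 / 25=-2397.76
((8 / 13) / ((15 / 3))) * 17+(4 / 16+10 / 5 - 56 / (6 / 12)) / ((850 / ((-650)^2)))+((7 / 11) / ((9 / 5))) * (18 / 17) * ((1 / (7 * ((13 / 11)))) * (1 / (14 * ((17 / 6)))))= -14346134069 / 262990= -54550.11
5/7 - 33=-226/7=-32.29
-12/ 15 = -4/ 5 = -0.80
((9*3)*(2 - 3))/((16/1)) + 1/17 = -443/272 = -1.63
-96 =-96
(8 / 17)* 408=192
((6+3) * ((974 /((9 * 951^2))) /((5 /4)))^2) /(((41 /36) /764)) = 46386461696 /838389698021025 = 0.00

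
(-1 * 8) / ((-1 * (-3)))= -8 / 3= -2.67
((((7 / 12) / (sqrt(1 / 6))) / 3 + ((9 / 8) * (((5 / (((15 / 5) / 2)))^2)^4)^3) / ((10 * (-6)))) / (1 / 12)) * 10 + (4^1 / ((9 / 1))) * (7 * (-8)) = -250000000000781039705824 / 31381059609 + 70 * sqrt(6) / 3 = -7966588863280.07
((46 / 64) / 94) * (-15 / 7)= -345 / 21056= -0.02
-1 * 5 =-5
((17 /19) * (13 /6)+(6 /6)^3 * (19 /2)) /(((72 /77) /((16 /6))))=50204 /1539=32.62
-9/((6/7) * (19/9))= -189/38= -4.97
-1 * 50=-50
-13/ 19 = -0.68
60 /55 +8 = 100 /11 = 9.09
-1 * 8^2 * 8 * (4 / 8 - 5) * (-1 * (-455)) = 1048320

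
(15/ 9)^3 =125/ 27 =4.63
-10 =-10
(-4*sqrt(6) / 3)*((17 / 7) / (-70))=34*sqrt(6) / 735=0.11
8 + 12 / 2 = 14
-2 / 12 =-1 / 6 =-0.17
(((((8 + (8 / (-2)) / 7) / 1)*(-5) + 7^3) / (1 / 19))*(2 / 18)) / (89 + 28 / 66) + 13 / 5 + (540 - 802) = -78139042 / 309855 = -252.18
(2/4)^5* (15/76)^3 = 3375/14047232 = 0.00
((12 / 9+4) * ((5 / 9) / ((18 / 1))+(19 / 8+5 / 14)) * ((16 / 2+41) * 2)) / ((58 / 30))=1754620 / 2349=746.96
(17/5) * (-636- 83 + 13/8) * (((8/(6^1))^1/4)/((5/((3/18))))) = -32521/1200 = -27.10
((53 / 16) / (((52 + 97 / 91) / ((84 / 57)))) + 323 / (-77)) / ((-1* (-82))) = -0.05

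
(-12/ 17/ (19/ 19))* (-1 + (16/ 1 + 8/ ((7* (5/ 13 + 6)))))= -105828/ 9877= -10.71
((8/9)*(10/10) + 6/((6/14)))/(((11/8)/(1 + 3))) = 4288/99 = 43.31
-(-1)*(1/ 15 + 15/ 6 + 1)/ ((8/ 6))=107/ 40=2.68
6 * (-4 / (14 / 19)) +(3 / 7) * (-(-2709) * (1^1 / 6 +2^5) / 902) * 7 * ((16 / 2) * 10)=73094352 / 3157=23153.10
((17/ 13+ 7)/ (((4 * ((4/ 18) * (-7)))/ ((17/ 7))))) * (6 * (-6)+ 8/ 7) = 503982/ 4459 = 113.03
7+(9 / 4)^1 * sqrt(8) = 9 * sqrt(2) / 2+7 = 13.36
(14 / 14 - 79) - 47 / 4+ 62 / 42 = -7415 / 84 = -88.27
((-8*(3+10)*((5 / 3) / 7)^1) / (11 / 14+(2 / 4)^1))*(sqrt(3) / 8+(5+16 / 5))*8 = -34112 / 27 - 520*sqrt(3) / 27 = -1296.77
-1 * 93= -93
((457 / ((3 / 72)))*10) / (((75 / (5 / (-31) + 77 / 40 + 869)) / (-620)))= -3947555032 / 5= -789511006.40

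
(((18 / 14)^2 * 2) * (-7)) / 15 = -54 / 35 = -1.54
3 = 3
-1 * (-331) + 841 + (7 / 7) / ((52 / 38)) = 30491 / 26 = 1172.73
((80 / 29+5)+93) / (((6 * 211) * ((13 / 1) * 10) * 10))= 487 / 7954700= 0.00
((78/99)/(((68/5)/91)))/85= 1183/19074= 0.06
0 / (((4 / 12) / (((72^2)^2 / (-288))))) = 0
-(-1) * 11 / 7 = 11 / 7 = 1.57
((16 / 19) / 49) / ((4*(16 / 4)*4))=1 / 3724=0.00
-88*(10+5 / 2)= -1100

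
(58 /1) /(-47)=-58 /47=-1.23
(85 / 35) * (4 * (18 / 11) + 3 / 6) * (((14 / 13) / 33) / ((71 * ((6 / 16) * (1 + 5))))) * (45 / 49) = 52700 / 16417401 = 0.00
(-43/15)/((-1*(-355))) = -0.01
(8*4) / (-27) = -32 / 27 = -1.19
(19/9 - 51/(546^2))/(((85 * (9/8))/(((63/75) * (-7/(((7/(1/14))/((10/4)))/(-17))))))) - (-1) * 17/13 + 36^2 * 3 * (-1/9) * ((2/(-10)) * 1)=196228859/2235870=87.76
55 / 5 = 11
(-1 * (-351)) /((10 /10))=351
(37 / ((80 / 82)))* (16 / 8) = 75.85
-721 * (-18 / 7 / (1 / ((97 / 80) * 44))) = 989109 / 10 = 98910.90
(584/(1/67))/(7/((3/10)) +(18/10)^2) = 2934600/1993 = 1472.45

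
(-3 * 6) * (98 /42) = -42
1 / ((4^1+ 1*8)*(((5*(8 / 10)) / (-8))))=-0.17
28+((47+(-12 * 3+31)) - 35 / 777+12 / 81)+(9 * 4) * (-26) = -865031 / 999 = -865.90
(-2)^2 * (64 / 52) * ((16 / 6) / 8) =64 / 39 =1.64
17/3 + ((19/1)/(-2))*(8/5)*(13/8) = -571/30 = -19.03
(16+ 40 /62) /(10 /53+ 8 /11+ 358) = 75207 /1621672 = 0.05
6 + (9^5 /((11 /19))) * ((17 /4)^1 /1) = 19073091 /44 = 433479.34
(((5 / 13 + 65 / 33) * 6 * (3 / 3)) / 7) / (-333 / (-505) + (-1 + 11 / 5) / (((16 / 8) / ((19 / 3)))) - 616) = -255025 / 77284207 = -0.00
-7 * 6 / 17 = -42 / 17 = -2.47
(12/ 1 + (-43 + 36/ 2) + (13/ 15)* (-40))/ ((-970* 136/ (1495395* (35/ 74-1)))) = -555987861/ 1952416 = -284.77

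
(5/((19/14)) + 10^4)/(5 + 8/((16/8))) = 190070/171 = 1111.52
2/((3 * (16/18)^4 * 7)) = 2187/14336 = 0.15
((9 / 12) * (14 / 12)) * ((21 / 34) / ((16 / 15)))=2205 / 4352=0.51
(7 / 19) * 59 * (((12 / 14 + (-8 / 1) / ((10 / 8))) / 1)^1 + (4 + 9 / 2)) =12213 / 190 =64.28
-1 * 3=-3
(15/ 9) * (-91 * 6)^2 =496860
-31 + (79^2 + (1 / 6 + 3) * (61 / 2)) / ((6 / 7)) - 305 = 508165 / 72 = 7057.85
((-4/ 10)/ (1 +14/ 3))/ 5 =-6/ 425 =-0.01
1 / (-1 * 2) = -1 / 2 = -0.50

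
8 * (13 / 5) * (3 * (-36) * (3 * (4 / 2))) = -13478.40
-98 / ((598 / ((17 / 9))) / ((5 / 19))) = -4165 / 51129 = -0.08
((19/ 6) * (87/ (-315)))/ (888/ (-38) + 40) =-10469/ 199080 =-0.05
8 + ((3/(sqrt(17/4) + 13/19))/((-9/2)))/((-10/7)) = 5054 *sqrt(17)/81915 + 648404/81915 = 8.17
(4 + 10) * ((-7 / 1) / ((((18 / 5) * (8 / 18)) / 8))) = -490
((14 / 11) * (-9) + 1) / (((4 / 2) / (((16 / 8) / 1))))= -115 / 11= -10.45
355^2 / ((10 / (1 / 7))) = 25205 / 14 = 1800.36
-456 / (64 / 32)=-228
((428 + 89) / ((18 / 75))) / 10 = 2585 / 12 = 215.42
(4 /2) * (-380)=-760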